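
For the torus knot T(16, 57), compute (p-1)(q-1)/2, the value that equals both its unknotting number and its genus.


For a torus knot T(p,q), both the unknotting number and genus equal (p-1)(q-1)/2.
= (16-1)(57-1)/2
= 15*56/2
= 840/2 = 420

420


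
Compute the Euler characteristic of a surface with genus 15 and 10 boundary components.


chi = 2 - 2g - b
= 2 - 2*15 - 10
= 2 - 30 - 10 = -38

-38


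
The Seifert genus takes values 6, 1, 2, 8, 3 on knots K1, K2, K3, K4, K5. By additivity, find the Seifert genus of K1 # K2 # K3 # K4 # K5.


The Seifert genus is additive under connected sum.
Seifert genus(K1 # K2 # K3 # K4 # K5) = (6) + (1) + (2) + (8) + (3)
= 20

20


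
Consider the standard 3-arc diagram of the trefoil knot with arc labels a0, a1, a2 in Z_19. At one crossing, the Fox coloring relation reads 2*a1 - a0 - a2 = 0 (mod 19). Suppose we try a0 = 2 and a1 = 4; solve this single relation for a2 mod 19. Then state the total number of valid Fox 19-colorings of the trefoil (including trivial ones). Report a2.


Step 1: Apply the given crossing relation 2*a1 - a0 - a2 = 0 (mod 19).
  a2 = 2*a1 - a0 mod 19
  a2 = 2*4 - 2 mod 19
  a2 = 8 - 2 mod 19
  a2 = 6 mod 19 = 6
Step 2: The trefoil has determinant 3.
  Number of Fox p-colorings (p prime) is p^2 if p = 3, else p.
  Since 19 does not divide 3, only trivial (constant) colorings exist.
  (So the trial a0 = 2, a1 = 4 with a0 != a1 does NOT extend to a valid coloring of the whole trefoil: the other two crossing relations require 3*(a1 - a0) = 0 (mod 19), which fails.)
  Total colorings = 19
Step 3: a2 = 6, total Fox 19-colorings = 19

6


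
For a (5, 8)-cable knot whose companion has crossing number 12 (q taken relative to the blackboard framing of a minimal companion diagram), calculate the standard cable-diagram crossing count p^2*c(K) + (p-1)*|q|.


Step 1: Each of the c(K) crossings of the companion diagram becomes p*p = p^2 crossings among the p parallel strands, and each of the |q| twists s_1 s_2 ... s_(p-1) adds (p-1) crossings.
  Crossings = p^2 * c(K) + (p-1)*|q|
Step 2: = 5^2 * 12 + (5-1)*8
Step 3: = 25*12 + 4*8
Step 4: = 300 + 32 = 332

332


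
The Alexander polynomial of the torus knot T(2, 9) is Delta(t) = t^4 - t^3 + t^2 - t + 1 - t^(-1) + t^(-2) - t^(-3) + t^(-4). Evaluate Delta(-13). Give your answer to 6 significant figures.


Substituting t = -13 into Delta(t) = t^4 - t^3 + t^2 - t + 1 - t^(-1) + t^(-2) - t^(-3) + t^(-4):
Term values: (28561) + (2197) + (169) + (13) + (1) + (0.0769231) + (0.00591716) + (0.000455166) + (3.50128e-05)
Sum = 30941.08333
Rounded to 6 significant figures: 30941.1

30941.1


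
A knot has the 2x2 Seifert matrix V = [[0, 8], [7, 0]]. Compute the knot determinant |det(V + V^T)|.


Step 1: Form V + V^T where V = [[0, 8], [7, 0]]
  V^T = [[0, 7], [8, 0]]
  V + V^T = [[0, 15], [15, 0]]
Step 2: det(V + V^T) = 0*0 - 15*15
  = 0 - 225 = -225
Step 3: Knot determinant = |det(V + V^T)| = |-225| = 225

225


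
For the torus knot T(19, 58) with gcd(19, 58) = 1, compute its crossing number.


For a torus knot T(p, q) with gcd(p,q)=1,
the crossing number is min(p*(q-1), q*(p-1)).
p*(q-1) = 19*57 = 1083
q*(p-1) = 58*18 = 1044
min(1083, 1044) = 1044

1044


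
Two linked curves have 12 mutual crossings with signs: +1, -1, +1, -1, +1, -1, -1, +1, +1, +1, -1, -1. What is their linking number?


Step 1: Count positive crossings: 6
Step 2: Count negative crossings: 6
Step 3: Sum of signs = 6 - 6 = 0
Step 4: Linking number = sum/2 = 0/2 = 0

0


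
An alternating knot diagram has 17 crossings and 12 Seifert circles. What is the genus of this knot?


For alternating knots, g = (c - s + 1)/2.
= (17 - 12 + 1)/2
= 6/2 = 3

3


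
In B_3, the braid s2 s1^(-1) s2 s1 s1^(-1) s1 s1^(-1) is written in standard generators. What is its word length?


The word length counts the number of generators (including inverses).
Listing each generator: s2, s1^(-1), s2, s1, s1^(-1), s1, s1^(-1)
There are 7 generators in this braid word.

7


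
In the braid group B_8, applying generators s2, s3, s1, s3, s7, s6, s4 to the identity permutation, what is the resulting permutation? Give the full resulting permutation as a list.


Starting with identity [1, 2, 3, 4, 5, 6, 7, 8].
Apply generators in sequence:
  After s2: [1, 3, 2, 4, 5, 6, 7, 8]
  After s3: [1, 3, 4, 2, 5, 6, 7, 8]
  After s1: [3, 1, 4, 2, 5, 6, 7, 8]
  After s3: [3, 1, 2, 4, 5, 6, 7, 8]
  After s7: [3, 1, 2, 4, 5, 6, 8, 7]
  After s6: [3, 1, 2, 4, 5, 8, 6, 7]
  After s4: [3, 1, 2, 5, 4, 8, 6, 7]
Final permutation: [3, 1, 2, 5, 4, 8, 6, 7]

[3, 1, 2, 5, 4, 8, 6, 7]


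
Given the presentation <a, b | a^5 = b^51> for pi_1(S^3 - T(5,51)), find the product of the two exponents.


The relation is a^5 = b^51.
Product of exponents = 5 * 51
= 255

255


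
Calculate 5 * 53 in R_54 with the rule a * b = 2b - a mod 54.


5 * 53 = 2*53 - 5 mod 54
= 106 - 5 mod 54
= 101 mod 54 = 47

47


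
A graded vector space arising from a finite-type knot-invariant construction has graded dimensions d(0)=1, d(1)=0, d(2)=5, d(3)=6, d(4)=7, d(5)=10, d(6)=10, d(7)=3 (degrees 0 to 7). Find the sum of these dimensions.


Total dimension = d(0) + d(1) + ... + d(7)
= 1 + 0 + 5 + 6 + 7 + 10 + 10 + 3
= 42

42


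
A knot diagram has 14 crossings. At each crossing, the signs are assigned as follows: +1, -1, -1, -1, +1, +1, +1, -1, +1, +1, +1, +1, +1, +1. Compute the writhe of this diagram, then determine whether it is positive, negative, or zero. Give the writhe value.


Step 1: Count positive crossings (+1).
Positive crossings: 10
Step 2: Count negative crossings (-1).
Negative crossings: 4
Step 3: Writhe = (positive) - (negative)
w = 10 - 4 = 6
Step 4: |w| = 6, and w is positive

6


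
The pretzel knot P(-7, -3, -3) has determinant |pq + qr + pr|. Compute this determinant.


Step 1: Compute pq + qr + pr.
pq = (-7)*(-3) = 21
qr = (-3)*(-3) = 9
pr = (-7)*(-3) = 21
pq + qr + pr = 21 + 9 + 21 = 51
Step 2: Take absolute value.
det(P(-7,-3,-3)) = |51| = 51

51


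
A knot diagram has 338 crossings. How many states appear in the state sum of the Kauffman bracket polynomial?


Each crossing contributes 2 choices (A-smoothing or B-smoothing).
Total states = 2^338 = 559936185544451052639360570142111069530411374308662383724997275240947967795040236345219373317901778944

559936185544451052639360570142111069530411374308662383724997275240947967795040236345219373317901778944


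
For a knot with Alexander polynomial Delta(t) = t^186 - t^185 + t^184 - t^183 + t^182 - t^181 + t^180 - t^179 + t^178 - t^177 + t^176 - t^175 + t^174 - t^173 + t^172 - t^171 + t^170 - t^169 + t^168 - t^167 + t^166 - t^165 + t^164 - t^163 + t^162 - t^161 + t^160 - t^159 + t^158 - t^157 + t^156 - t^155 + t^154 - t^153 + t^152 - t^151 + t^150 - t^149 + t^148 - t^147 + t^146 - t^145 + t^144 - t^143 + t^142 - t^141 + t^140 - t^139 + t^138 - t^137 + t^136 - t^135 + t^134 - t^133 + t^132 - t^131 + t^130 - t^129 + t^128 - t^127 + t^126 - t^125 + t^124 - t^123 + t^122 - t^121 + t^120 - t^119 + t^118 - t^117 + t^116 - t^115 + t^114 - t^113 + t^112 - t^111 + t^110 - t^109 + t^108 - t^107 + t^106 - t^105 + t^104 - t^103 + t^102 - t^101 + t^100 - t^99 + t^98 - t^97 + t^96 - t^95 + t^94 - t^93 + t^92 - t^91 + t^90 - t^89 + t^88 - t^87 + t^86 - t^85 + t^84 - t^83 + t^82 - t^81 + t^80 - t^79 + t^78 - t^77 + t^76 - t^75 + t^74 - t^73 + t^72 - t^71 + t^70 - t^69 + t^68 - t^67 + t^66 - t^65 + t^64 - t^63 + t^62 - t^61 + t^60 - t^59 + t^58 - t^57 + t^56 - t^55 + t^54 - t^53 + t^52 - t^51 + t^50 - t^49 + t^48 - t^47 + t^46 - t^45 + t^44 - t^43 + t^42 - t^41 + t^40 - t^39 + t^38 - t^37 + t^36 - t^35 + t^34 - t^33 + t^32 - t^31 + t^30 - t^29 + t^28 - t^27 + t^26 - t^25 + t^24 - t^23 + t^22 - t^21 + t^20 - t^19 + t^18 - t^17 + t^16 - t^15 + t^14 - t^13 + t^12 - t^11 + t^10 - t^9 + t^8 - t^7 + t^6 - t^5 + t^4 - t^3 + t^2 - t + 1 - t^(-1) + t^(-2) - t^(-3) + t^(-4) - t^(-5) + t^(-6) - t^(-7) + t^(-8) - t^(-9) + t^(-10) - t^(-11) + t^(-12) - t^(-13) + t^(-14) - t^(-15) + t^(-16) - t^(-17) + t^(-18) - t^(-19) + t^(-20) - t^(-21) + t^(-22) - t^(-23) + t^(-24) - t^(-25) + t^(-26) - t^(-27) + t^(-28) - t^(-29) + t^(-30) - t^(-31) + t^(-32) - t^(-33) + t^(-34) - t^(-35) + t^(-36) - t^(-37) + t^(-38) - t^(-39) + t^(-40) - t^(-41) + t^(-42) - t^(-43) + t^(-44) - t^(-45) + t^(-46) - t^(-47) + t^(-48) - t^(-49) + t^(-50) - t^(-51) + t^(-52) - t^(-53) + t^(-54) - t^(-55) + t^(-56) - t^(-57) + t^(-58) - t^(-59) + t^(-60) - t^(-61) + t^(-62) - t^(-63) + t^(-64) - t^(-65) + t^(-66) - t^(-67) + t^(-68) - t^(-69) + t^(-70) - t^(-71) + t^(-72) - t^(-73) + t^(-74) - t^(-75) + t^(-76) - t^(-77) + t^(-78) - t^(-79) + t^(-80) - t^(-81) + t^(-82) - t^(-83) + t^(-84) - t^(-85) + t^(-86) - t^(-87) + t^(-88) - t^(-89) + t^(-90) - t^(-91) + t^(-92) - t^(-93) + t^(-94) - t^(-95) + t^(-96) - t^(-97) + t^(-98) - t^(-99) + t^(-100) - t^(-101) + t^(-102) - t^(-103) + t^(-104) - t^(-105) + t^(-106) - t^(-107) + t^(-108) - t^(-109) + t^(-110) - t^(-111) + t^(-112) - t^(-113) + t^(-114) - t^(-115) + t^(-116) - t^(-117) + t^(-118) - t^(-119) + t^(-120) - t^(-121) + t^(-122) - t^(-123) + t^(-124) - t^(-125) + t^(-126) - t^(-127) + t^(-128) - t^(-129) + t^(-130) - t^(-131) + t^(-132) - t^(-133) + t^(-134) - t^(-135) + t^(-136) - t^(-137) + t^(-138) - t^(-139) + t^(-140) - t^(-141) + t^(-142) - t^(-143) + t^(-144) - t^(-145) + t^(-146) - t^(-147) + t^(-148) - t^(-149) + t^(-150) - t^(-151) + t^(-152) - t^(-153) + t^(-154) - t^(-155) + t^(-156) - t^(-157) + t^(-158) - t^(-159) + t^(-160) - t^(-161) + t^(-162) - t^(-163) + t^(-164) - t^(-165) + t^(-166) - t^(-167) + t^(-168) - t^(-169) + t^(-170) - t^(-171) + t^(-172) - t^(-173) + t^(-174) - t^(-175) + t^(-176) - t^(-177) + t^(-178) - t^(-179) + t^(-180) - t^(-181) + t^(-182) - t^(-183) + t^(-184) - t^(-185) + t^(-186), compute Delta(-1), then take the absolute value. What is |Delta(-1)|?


Step 1: The polynomial has 373 terms with alternating signs, exponents from 186 down to -186.
Step 2: Substitute t = -1. The i-th term has coefficient (-1)^i and exponent (m-i),
  so its value is (-1)^i * (-1)^(m-i) = (-1)^m = 1 for every i.
Step 3: All 373 terms equal 1, so Delta(-1) = 373 * (1) = 373
Step 4: |Delta(-1)| = 373

373


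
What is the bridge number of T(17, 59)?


The bridge number of T(p,q) is min(p,q).
min(17, 59) = 17

17


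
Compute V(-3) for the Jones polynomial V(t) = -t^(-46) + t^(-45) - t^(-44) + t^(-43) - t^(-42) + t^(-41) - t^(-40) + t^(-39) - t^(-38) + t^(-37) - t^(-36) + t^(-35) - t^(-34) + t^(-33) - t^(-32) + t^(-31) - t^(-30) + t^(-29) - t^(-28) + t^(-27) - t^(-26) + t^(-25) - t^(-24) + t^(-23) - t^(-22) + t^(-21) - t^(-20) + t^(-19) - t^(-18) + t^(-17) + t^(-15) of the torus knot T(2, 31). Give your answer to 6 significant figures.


Substituting t = -3 into V(t) = -t^(-46) + t^(-45) - t^(-44) + t^(-43) - t^(-42) + t^(-41) - t^(-40) + t^(-39) - t^(-38) + t^(-37) - t^(-36) + t^(-35) - t^(-34) + t^(-33) - t^(-32) + t^(-31) - t^(-30) + t^(-29) - t^(-28) + t^(-27) - t^(-26) + t^(-25) - t^(-24) + t^(-23) - t^(-22) + t^(-21) - t^(-20) + t^(-19) - t^(-18) + t^(-17) + t^(-15):
  (-)t^(-46) = -1.12829e-22
  (+)t^(-45) = -3.38488e-22
  (-)t^(-44) = -1.01546e-21
  (+)t^(-43) = -3.04639e-21
  (-)t^(-42) = -9.13918e-21
  (+)t^(-41) = -2.74175e-20
  (-)t^(-40) = -8.22526e-20
  (+)t^(-39) = -2.46758e-19
  (-)t^(-38) = -7.40274e-19
  (+)t^(-37) = -2.22082e-18
  (-)t^(-36) = -6.66246e-18
  (+)t^(-35) = -1.99874e-17
  (-)t^(-34) = -5.99622e-17
  (+)t^(-33) = -1.79887e-16
  (-)t^(-32) = -5.3966e-16
  (+)t^(-31) = -1.61898e-15
  (-)t^(-30) = -4.85694e-15
  (+)t^(-29) = -1.45708e-14
  (-)t^(-28) = -4.37124e-14
  (+)t^(-27) = -1.31137e-13
  (-)t^(-26) = -3.93412e-13
  (+)t^(-25) = -1.18024e-12
  (-)t^(-24) = -3.54071e-12
  (+)t^(-23) = -1.06221e-11
  (-)t^(-22) = -3.18664e-11
  (+)t^(-21) = -9.55991e-11
  (-)t^(-20) = -2.86797e-10
  (+)t^(-19) = -8.60392e-10
  (-)t^(-18) = -2.58117e-09
  (+)t^(-17) = -7.74352e-09
  (+)t^(-15) = -6.96917e-08
Sum = (-1.12829e-22) + (-3.38488e-22) + (-1.01546e-21) + (-3.04639e-21) + (-9.13918e-21) + (-2.74175e-20) + (-8.22526e-20) + (-2.46758e-19) + (-7.40274e-19) + (-2.22082e-18) + (-6.66246e-18) + (-1.99874e-17) + (-5.99622e-17) + (-1.79887e-16) + (-5.3966e-16) + (-1.61898e-15) + (-4.85694e-15) + (-1.45708e-14) + (-4.37124e-14) + (-1.31137e-13) + (-3.93412e-13) + (-1.18024e-12) + (-3.54071e-12) + (-1.06221e-11) + (-3.18664e-11) + (-9.55991e-11) + (-2.86797e-10) + (-8.60392e-10) + (-2.58117e-09) + (-7.74352e-09) + (-6.96917e-08)
= -8.130700594e-08
Rounded to 6 significant figures: -8.1307e-08

-8.1307e-08


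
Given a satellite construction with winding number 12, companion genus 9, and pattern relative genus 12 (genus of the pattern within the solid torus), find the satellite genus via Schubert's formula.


Schubert: g(satellite) = g_rel(pattern) + |winding| * g(companion),
where g_rel(pattern) is the genus of the pattern relative to the solid torus.
= 12 + 12 * 9
= 12 + 108 = 120

120


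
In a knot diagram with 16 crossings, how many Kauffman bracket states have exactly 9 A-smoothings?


We choose which 9 of 16 crossings get A-smoothings.
C(16, 9) = 16! / (9! * 7!)
= 11440

11440


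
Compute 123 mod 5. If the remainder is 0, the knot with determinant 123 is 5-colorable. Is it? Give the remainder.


Step 1: A knot is p-colorable if and only if p divides its determinant.
Step 2: Compute 123 mod 5.
123 = 24 * 5 + 3
Step 3: 123 mod 5 = 3
Step 4: The knot is 5-colorable: no

3


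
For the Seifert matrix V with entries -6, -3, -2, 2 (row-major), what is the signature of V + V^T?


Step 1: V + V^T = [[-12, -5], [-5, 4]]
Step 2: trace = -8, det = -73
Step 3: Discriminant = (-8)^2 - 4*(-73) = 356
Step 4: Eigenvalues: 5.43398, -13.434
Step 5: Signature = (# positive eigenvalues) - (# negative eigenvalues) = 0

0


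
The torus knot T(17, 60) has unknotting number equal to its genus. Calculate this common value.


For a torus knot T(p,q), both the unknotting number and genus equal (p-1)(q-1)/2.
= (17-1)(60-1)/2
= 16*59/2
= 944/2 = 472

472


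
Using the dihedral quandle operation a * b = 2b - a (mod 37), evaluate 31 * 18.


31 * 18 = 2*18 - 31 mod 37
= 36 - 31 mod 37
= 5 mod 37 = 5

5


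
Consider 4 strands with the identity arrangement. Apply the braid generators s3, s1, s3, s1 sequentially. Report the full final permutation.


Starting with identity [1, 2, 3, 4].
Apply generators in sequence:
  After s3: [1, 2, 4, 3]
  After s1: [2, 1, 4, 3]
  After s3: [2, 1, 3, 4]
  After s1: [1, 2, 3, 4]
Final permutation: [1, 2, 3, 4]

[1, 2, 3, 4]


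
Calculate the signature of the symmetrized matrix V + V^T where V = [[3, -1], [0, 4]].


Step 1: V + V^T = [[6, -1], [-1, 8]]
Step 2: trace = 14, det = 47
Step 3: Discriminant = 14^2 - 4*47 = 8
Step 4: Eigenvalues: 8.41421, 5.58579
Step 5: Signature = (# positive eigenvalues) - (# negative eigenvalues) = 2

2


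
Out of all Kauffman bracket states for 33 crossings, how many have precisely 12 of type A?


We choose which 12 of 33 crossings get A-smoothings.
C(33, 12) = 33! / (12! * 21!)
= 354817320

354817320


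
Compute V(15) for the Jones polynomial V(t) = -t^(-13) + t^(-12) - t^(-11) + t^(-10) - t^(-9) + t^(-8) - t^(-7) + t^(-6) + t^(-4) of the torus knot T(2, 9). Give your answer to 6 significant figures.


Substituting t = 15 into V(t) = -t^(-13) + t^(-12) - t^(-11) + t^(-10) - t^(-9) + t^(-8) - t^(-7) + t^(-6) + t^(-4):
  (-)t^(-13) = -5.13823e-16
  (+)t^(-12) = 7.70735e-15
  (-)t^(-11) = -1.1561e-13
  (+)t^(-10) = 1.73415e-12
  (-)t^(-9) = -2.60123e-11
  (+)t^(-8) = 3.90184e-10
  (-)t^(-7) = -5.85277e-09
  (+)t^(-6) = 8.77915e-08
  (+)t^(-4) = 1.97531e-05
Sum = (-5.13823e-16) + (7.70735e-15) + (-1.1561e-13) + (1.73415e-12) + (-2.60123e-11) + (3.90184e-10) + (-5.85277e-09) + (8.77915e-08) + (1.97531e-05)
= 1.983539095e-05
Rounded to 6 significant figures: 1.98354e-05

1.98354e-05


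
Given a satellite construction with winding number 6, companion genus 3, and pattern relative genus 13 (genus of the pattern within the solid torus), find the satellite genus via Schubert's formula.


Schubert: g(satellite) = g_rel(pattern) + |winding| * g(companion),
where g_rel(pattern) is the genus of the pattern relative to the solid torus.
= 13 + 6 * 3
= 13 + 18 = 31

31


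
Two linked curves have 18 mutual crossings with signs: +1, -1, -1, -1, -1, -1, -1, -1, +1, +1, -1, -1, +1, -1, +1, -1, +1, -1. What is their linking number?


Step 1: Count positive crossings: 6
Step 2: Count negative crossings: 12
Step 3: Sum of signs = 6 - 12 = -6
Step 4: Linking number = sum/2 = -6/2 = -3

-3


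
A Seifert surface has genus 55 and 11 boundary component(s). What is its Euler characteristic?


chi = 2 - 2g - b
= 2 - 2*55 - 11
= 2 - 110 - 11 = -119

-119


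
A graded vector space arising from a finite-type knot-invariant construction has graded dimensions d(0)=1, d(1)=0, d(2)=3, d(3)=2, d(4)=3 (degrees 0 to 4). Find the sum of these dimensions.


Total dimension = d(0) + d(1) + ... + d(4)
= 1 + 0 + 3 + 2 + 3
= 9

9


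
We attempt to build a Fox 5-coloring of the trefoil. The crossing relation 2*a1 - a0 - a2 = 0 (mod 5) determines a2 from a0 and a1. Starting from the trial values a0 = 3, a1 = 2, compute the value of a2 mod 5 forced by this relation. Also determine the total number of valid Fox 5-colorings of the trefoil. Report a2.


Step 1: Apply the given crossing relation 2*a1 - a0 - a2 = 0 (mod 5).
  a2 = 2*a1 - a0 mod 5
  a2 = 2*2 - 3 mod 5
  a2 = 4 - 3 mod 5
  a2 = 1 mod 5 = 1
Step 2: The trefoil has determinant 3.
  Number of Fox p-colorings (p prime) is p^2 if p = 3, else p.
  Since 5 does not divide 3, only trivial (constant) colorings exist.
  (So the trial a0 = 3, a1 = 2 with a0 != a1 does NOT extend to a valid coloring of the whole trefoil: the other two crossing relations require 3*(a1 - a0) = 0 (mod 5), which fails.)
  Total colorings = 5
Step 3: a2 = 1, total Fox 5-colorings = 5

1


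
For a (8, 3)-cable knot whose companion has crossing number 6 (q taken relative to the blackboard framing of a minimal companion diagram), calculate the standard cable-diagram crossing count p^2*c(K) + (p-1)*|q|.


Step 1: Each of the c(K) crossings of the companion diagram becomes p*p = p^2 crossings among the p parallel strands, and each of the |q| twists s_1 s_2 ... s_(p-1) adds (p-1) crossings.
  Crossings = p^2 * c(K) + (p-1)*|q|
Step 2: = 8^2 * 6 + (8-1)*3
Step 3: = 64*6 + 7*3
Step 4: = 384 + 21 = 405

405


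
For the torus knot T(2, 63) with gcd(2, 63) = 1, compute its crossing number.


For a torus knot T(p, q) with gcd(p,q)=1,
the crossing number is min(p*(q-1), q*(p-1)).
p*(q-1) = 2*62 = 124
q*(p-1) = 63*1 = 63
min(124, 63) = 63

63


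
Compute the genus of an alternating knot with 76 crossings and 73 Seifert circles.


For alternating knots, g = (c - s + 1)/2.
= (76 - 73 + 1)/2
= 4/2 = 2

2


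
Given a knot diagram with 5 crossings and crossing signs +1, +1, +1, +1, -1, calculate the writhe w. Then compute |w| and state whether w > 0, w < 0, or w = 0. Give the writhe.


Step 1: Count positive crossings (+1).
Positive crossings: 4
Step 2: Count negative crossings (-1).
Negative crossings: 1
Step 3: Writhe = (positive) - (negative)
w = 4 - 1 = 3
Step 4: |w| = 3, and w is positive

3


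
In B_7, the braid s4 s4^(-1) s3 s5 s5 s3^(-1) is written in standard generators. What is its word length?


The word length counts the number of generators (including inverses).
Listing each generator: s4, s4^(-1), s3, s5, s5, s3^(-1)
There are 6 generators in this braid word.

6


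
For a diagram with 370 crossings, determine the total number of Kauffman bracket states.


Each crossing contributes 2 choices (A-smoothing or B-smoothing).
Total states = 2^370 = 2404907604760405225358828131112281116032698930082119547604265954848982041717359046106827774346003151904701415424

2404907604760405225358828131112281116032698930082119547604265954848982041717359046106827774346003151904701415424


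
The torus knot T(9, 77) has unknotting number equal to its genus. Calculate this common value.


For a torus knot T(p,q), both the unknotting number and genus equal (p-1)(q-1)/2.
= (9-1)(77-1)/2
= 8*76/2
= 608/2 = 304

304


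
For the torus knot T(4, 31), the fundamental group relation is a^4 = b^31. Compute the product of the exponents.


The relation is a^4 = b^31.
Product of exponents = 4 * 31
= 124

124


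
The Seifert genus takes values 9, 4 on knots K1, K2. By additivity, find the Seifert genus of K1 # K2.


The Seifert genus is additive under connected sum.
Seifert genus(K1 # K2) = (9) + (4)
= 13

13


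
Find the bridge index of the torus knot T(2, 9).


The bridge number of T(p,q) is min(p,q).
min(2, 9) = 2

2


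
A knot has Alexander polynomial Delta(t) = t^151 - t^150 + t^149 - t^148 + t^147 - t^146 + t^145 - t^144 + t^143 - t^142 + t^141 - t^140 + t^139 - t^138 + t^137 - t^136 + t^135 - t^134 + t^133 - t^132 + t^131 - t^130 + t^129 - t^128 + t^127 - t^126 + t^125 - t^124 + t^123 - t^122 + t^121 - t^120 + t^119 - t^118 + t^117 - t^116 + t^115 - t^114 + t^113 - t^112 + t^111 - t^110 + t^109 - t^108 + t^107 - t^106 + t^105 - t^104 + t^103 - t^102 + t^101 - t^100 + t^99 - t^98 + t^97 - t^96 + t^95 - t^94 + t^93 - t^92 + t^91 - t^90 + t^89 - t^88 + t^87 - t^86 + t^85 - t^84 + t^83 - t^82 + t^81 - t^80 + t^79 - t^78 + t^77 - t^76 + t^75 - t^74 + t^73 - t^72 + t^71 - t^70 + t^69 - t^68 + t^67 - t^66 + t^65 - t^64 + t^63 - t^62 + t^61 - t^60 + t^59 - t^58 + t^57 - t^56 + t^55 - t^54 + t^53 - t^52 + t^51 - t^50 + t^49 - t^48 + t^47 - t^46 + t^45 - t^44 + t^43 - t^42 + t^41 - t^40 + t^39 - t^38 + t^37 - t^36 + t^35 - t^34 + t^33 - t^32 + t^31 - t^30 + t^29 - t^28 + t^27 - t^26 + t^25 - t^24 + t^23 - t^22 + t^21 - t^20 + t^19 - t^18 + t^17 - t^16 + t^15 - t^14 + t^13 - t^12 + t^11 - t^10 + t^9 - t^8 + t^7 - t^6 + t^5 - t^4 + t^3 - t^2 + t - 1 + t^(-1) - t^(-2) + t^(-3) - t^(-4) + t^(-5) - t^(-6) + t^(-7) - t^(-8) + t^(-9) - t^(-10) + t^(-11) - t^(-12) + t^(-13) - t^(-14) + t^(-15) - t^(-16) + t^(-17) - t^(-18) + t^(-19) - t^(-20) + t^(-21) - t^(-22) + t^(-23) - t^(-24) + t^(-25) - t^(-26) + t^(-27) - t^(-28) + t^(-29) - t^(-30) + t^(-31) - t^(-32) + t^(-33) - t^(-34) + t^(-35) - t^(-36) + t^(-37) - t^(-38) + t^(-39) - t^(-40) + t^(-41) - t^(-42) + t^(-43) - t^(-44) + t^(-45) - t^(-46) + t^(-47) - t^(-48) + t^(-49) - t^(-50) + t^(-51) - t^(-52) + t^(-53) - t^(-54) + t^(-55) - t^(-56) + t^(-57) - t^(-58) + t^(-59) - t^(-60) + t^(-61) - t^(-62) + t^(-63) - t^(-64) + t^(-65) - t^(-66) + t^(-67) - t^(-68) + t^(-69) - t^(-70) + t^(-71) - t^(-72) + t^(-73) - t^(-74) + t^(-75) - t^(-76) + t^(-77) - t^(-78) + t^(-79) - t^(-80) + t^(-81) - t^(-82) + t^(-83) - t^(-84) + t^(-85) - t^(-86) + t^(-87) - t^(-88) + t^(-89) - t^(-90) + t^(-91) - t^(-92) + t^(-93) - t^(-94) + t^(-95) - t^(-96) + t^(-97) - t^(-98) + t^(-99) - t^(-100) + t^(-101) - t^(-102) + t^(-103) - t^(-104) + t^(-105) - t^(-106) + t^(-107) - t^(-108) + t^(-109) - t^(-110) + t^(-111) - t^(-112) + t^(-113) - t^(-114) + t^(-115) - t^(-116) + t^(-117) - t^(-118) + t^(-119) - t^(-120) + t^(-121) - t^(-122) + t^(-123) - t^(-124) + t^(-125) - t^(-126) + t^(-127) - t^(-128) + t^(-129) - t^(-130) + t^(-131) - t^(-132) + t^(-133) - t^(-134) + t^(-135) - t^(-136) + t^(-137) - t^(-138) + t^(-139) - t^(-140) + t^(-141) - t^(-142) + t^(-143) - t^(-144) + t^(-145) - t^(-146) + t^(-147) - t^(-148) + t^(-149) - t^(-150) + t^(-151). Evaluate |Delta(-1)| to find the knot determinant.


Step 1: The polynomial has 303 terms with alternating signs, exponents from 151 down to -151.
Step 2: Substitute t = -1. The i-th term has coefficient (-1)^i and exponent (m-i),
  so its value is (-1)^i * (-1)^(m-i) = (-1)^m = -1 for every i.
Step 3: All 303 terms equal -1, so Delta(-1) = 303 * (-1) = -303
Step 4: |Delta(-1)| = 303

303


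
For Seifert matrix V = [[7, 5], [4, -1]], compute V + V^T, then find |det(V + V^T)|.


Step 1: Form V + V^T where V = [[7, 5], [4, -1]]
  V^T = [[7, 4], [5, -1]]
  V + V^T = [[14, 9], [9, -2]]
Step 2: det(V + V^T) = 14*(-2) - 9*9
  = -28 - 81 = -109
Step 3: Knot determinant = |det(V + V^T)| = |-109| = 109

109


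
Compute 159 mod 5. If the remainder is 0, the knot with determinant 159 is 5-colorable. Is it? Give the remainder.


Step 1: A knot is p-colorable if and only if p divides its determinant.
Step 2: Compute 159 mod 5.
159 = 31 * 5 + 4
Step 3: 159 mod 5 = 4
Step 4: The knot is 5-colorable: no

4


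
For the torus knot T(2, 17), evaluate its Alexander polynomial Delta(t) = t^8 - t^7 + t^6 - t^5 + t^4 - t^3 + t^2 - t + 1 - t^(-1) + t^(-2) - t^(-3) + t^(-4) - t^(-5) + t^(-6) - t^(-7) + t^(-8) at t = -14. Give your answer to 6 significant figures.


Substituting t = -14 into Delta(t) = t^8 - t^7 + t^6 - t^5 + t^4 - t^3 + t^2 - t + 1 - t^(-1) + t^(-2) - t^(-3) + t^(-4) - t^(-5) + t^(-6) - t^(-7) + t^(-8):
Term values: (1475789056) + (105413504) + (7529536) + (537824) + (38416) + (2744) + (196) + (14) + (1) + (0.0714286) + (0.00510204) + (0.000364431) + (2.60308e-05) + (1.85934e-06) + (1.3281e-07) + (9.48645e-09) + (6.77604e-10)
Sum = 1589311291
Rounded to 6 significant figures: 1.58931e+09

1.58931e+09


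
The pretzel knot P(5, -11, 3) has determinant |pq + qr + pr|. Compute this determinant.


Step 1: Compute pq + qr + pr.
pq = 5*(-11) = -55
qr = (-11)*3 = -33
pr = 5*3 = 15
pq + qr + pr = -55 + (-33) + 15 = -73
Step 2: Take absolute value.
det(P(5,-11,3)) = |-73| = 73

73


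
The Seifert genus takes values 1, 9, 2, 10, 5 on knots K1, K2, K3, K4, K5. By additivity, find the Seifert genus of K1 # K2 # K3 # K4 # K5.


The Seifert genus is additive under connected sum.
Seifert genus(K1 # K2 # K3 # K4 # K5) = (1) + (9) + (2) + (10) + (5)
= 27

27


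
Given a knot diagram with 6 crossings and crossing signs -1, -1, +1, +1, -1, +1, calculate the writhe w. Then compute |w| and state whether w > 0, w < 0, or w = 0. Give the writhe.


Step 1: Count positive crossings (+1).
Positive crossings: 3
Step 2: Count negative crossings (-1).
Negative crossings: 3
Step 3: Writhe = (positive) - (negative)
w = 3 - 3 = 0
Step 4: |w| = 0, and w is zero

0


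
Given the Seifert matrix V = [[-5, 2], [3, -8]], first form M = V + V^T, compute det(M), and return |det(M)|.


Step 1: Form V + V^T where V = [[-5, 2], [3, -8]]
  V^T = [[-5, 3], [2, -8]]
  V + V^T = [[-10, 5], [5, -16]]
Step 2: det(V + V^T) = (-10)*(-16) - 5*5
  = 160 - 25 = 135
Step 3: Knot determinant = |det(V + V^T)| = |135| = 135

135


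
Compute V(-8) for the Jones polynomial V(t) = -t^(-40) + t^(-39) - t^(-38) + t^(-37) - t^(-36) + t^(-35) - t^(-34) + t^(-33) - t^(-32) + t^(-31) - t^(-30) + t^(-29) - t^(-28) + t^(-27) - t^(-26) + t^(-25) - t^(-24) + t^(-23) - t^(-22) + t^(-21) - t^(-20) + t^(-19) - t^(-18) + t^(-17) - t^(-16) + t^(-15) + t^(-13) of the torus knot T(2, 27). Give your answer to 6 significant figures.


Substituting t = -8 into V(t) = -t^(-40) + t^(-39) - t^(-38) + t^(-37) - t^(-36) + t^(-35) - t^(-34) + t^(-33) - t^(-32) + t^(-31) - t^(-30) + t^(-29) - t^(-28) + t^(-27) - t^(-26) + t^(-25) - t^(-24) + t^(-23) - t^(-22) + t^(-21) - t^(-20) + t^(-19) - t^(-18) + t^(-17) - t^(-16) + t^(-15) + t^(-13):
  (-)t^(-40) = -7.52316e-37
  (+)t^(-39) = -6.01853e-36
  (-)t^(-38) = -4.81482e-35
  (+)t^(-37) = -3.85186e-34
  (-)t^(-36) = -3.08149e-33
  (+)t^(-35) = -2.46519e-32
  (-)t^(-34) = -1.97215e-31
  (+)t^(-33) = -1.57772e-30
  (-)t^(-32) = -1.26218e-29
  (+)t^(-31) = -1.00974e-28
  (-)t^(-30) = -8.07794e-28
  (+)t^(-29) = -6.46235e-27
  (-)t^(-28) = -5.16988e-26
  (+)t^(-27) = -4.1359e-25
  (-)t^(-26) = -3.30872e-24
  (+)t^(-25) = -2.64698e-23
  (-)t^(-24) = -2.11758e-22
  (+)t^(-23) = -1.69407e-21
  (-)t^(-22) = -1.35525e-20
  (+)t^(-21) = -1.0842e-19
  (-)t^(-20) = -8.67362e-19
  (+)t^(-19) = -6.93889e-18
  (-)t^(-18) = -5.55112e-17
  (+)t^(-17) = -4.44089e-16
  (-)t^(-16) = -3.55271e-15
  (+)t^(-15) = -2.84217e-14
  (+)t^(-13) = -1.81899e-12
Sum = (-7.52316e-37) + (-6.01853e-36) + (-4.81482e-35) + (-3.85186e-34) + (-3.08149e-33) + (-2.46519e-32) + (-1.97215e-31) + (-1.57772e-30) + (-1.26218e-29) + (-1.00974e-28) + (-8.07794e-28) + (-6.46235e-27) + (-5.16988e-26) + (-4.1359e-25) + (-3.30872e-24) + (-2.64698e-23) + (-2.11758e-22) + (-1.69407e-21) + (-1.35525e-20) + (-1.0842e-19) + (-8.67362e-19) + (-6.93889e-18) + (-5.55112e-17) + (-4.44089e-16) + (-3.55271e-15) + (-2.84217e-14) + (-1.81899e-12)
= -1.851471357e-12
Rounded to 6 significant figures: -1.85147e-12

-1.85147e-12


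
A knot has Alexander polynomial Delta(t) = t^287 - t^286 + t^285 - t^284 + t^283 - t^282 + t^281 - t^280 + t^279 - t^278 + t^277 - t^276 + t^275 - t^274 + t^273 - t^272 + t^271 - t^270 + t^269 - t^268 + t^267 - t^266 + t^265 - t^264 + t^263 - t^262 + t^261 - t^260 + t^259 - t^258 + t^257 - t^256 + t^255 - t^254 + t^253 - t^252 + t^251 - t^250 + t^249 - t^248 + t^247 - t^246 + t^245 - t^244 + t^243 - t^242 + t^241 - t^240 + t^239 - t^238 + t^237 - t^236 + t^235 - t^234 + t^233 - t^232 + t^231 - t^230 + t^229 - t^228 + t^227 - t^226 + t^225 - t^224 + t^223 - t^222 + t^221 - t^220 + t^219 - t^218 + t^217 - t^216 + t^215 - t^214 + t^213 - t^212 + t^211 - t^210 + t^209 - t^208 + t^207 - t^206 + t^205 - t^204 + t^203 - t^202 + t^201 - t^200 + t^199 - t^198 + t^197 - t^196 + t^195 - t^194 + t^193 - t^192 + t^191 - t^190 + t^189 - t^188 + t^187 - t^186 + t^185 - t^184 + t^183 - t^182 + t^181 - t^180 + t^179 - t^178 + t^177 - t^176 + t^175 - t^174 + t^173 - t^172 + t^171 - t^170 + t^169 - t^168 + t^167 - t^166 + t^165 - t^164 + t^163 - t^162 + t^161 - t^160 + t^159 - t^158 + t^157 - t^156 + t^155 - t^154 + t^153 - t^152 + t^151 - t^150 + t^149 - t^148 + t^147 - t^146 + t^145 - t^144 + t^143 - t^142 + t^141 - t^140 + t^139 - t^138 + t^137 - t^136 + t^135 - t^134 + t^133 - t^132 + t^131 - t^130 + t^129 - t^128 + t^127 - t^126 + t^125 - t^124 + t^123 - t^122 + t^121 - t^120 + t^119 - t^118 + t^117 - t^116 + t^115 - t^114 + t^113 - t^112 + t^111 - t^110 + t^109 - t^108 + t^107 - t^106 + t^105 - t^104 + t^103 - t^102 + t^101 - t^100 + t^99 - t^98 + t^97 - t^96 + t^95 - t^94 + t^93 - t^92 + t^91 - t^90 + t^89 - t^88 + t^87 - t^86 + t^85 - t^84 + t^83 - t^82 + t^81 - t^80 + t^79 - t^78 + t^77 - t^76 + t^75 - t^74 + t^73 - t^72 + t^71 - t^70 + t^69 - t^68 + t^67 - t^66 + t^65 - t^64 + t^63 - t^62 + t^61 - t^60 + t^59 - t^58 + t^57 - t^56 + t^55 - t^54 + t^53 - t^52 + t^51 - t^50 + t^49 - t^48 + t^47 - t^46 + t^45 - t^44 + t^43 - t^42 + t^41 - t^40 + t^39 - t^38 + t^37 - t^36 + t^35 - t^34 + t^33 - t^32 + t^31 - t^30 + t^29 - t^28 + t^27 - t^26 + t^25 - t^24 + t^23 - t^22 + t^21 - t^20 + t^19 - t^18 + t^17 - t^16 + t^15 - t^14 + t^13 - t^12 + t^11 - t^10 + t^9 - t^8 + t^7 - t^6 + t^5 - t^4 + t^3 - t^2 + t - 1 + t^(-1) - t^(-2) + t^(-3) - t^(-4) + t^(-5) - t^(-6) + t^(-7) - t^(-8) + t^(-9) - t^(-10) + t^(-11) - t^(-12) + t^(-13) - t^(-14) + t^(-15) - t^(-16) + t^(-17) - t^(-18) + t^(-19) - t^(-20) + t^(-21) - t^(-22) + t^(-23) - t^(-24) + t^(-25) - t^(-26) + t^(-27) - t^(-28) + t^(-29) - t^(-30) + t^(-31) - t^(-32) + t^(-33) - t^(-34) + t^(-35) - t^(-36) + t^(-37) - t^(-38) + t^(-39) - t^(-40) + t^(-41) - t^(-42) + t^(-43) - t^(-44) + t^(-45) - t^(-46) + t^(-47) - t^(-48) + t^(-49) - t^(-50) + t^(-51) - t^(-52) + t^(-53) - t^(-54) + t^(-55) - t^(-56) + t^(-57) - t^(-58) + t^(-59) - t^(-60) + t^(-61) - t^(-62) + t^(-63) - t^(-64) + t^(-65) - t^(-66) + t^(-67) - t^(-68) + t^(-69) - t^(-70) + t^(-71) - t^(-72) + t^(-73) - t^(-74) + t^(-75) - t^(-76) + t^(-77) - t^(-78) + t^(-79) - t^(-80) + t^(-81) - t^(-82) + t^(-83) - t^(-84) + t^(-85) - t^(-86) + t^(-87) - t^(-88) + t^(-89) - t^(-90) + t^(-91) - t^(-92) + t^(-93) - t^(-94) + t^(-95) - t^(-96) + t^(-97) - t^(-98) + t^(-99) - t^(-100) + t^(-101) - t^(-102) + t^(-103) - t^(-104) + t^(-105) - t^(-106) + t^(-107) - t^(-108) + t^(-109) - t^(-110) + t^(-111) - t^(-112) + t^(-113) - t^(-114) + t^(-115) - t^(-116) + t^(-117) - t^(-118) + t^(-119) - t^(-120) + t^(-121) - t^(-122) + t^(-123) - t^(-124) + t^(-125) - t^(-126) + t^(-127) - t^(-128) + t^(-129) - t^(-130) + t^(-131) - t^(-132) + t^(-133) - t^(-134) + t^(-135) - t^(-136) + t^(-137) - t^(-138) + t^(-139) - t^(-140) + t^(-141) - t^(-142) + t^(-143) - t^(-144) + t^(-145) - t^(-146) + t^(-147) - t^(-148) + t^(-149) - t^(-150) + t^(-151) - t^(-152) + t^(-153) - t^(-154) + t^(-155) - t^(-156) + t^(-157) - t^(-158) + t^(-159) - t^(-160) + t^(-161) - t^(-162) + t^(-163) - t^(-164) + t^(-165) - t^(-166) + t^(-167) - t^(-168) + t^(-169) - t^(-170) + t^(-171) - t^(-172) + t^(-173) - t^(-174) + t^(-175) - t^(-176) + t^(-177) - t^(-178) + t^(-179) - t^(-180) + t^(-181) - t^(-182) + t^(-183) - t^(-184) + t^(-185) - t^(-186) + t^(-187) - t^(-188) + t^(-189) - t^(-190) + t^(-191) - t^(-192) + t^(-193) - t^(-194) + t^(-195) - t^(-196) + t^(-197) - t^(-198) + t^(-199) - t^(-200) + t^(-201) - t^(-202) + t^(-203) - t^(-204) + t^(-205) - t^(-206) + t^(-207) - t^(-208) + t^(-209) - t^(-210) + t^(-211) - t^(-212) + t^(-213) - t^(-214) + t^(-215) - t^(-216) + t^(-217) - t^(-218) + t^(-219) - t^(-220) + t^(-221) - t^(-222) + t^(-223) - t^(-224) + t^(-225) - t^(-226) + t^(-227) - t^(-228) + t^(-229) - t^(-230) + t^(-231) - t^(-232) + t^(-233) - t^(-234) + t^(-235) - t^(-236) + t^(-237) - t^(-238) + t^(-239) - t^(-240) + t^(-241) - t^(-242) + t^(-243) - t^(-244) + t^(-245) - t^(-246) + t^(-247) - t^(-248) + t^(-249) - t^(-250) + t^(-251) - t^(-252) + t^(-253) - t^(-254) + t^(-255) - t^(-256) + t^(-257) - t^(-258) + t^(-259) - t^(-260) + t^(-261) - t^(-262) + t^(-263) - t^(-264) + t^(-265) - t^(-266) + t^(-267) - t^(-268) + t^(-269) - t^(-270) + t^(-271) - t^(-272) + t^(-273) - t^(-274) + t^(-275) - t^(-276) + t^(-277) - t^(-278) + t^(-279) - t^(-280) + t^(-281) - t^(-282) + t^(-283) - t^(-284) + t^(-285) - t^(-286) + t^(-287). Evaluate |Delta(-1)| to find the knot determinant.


Step 1: The polynomial has 575 terms with alternating signs, exponents from 287 down to -287.
Step 2: Substitute t = -1. The i-th term has coefficient (-1)^i and exponent (m-i),
  so its value is (-1)^i * (-1)^(m-i) = (-1)^m = -1 for every i.
Step 3: All 575 terms equal -1, so Delta(-1) = 575 * (-1) = -575
Step 4: |Delta(-1)| = 575

575


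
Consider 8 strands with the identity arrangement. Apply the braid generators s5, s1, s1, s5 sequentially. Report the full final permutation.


Starting with identity [1, 2, 3, 4, 5, 6, 7, 8].
Apply generators in sequence:
  After s5: [1, 2, 3, 4, 6, 5, 7, 8]
  After s1: [2, 1, 3, 4, 6, 5, 7, 8]
  After s1: [1, 2, 3, 4, 6, 5, 7, 8]
  After s5: [1, 2, 3, 4, 5, 6, 7, 8]
Final permutation: [1, 2, 3, 4, 5, 6, 7, 8]

[1, 2, 3, 4, 5, 6, 7, 8]


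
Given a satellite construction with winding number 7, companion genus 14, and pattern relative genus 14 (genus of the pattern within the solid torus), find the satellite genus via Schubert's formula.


Schubert: g(satellite) = g_rel(pattern) + |winding| * g(companion),
where g_rel(pattern) is the genus of the pattern relative to the solid torus.
= 14 + 7 * 14
= 14 + 98 = 112

112


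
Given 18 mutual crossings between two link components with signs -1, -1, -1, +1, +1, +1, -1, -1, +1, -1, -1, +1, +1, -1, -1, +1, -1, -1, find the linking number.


Step 1: Count positive crossings: 7
Step 2: Count negative crossings: 11
Step 3: Sum of signs = 7 - 11 = -4
Step 4: Linking number = sum/2 = -4/2 = -2

-2


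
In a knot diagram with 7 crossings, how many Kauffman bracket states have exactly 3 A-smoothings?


We choose which 3 of 7 crossings get A-smoothings.
C(7, 3) = 7! / (3! * 4!)
= 35

35


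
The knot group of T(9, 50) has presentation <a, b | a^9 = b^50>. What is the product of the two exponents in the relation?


The relation is a^9 = b^50.
Product of exponents = 9 * 50
= 450

450


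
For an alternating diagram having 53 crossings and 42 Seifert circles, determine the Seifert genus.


For alternating knots, g = (c - s + 1)/2.
= (53 - 42 + 1)/2
= 12/2 = 6

6


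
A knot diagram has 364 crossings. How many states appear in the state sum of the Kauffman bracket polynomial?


Each crossing contributes 2 choices (A-smoothing or B-smoothing).
Total states = 2^364 = 37576681324381331646231689548629392438010920782533117931316655544515344401833735095419183974156299248510959616

37576681324381331646231689548629392438010920782533117931316655544515344401833735095419183974156299248510959616


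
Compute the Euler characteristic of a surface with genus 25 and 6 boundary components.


chi = 2 - 2g - b
= 2 - 2*25 - 6
= 2 - 50 - 6 = -54

-54


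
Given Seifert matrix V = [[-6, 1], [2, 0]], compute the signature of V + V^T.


Step 1: V + V^T = [[-12, 3], [3, 0]]
Step 2: trace = -12, det = -9
Step 3: Discriminant = (-12)^2 - 4*(-9) = 180
Step 4: Eigenvalues: 0.708204, -12.7082
Step 5: Signature = (# positive eigenvalues) - (# negative eigenvalues) = 0

0


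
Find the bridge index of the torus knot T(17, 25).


The bridge number of T(p,q) is min(p,q).
min(17, 25) = 17

17


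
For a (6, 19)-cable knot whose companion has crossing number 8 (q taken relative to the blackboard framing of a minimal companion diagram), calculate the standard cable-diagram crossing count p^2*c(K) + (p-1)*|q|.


Step 1: Each of the c(K) crossings of the companion diagram becomes p*p = p^2 crossings among the p parallel strands, and each of the |q| twists s_1 s_2 ... s_(p-1) adds (p-1) crossings.
  Crossings = p^2 * c(K) + (p-1)*|q|
Step 2: = 6^2 * 8 + (6-1)*19
Step 3: = 36*8 + 5*19
Step 4: = 288 + 95 = 383

383


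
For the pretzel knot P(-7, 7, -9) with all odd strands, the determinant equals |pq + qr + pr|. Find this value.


Step 1: Compute pq + qr + pr.
pq = (-7)*7 = -49
qr = 7*(-9) = -63
pr = (-7)*(-9) = 63
pq + qr + pr = -49 + (-63) + 63 = -49
Step 2: Take absolute value.
det(P(-7,7,-9)) = |-49| = 49

49


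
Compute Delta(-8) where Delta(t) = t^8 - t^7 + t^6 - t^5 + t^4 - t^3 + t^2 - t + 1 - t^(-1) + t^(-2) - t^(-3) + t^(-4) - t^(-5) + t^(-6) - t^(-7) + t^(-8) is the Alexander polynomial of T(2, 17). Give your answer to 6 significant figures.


Substituting t = -8 into Delta(t) = t^8 - t^7 + t^6 - t^5 + t^4 - t^3 + t^2 - t + 1 - t^(-1) + t^(-2) - t^(-3) + t^(-4) - t^(-5) + t^(-6) - t^(-7) + t^(-8):
Term values: (16777216) + (2097152) + (262144) + (32768) + (4096) + (512) + (64) + (8) + (1) + (0.125) + (0.015625) + (0.00195312) + (0.000244141) + (3.05176e-05) + (3.8147e-06) + (4.76837e-07) + (5.96046e-08)
Sum = 19173961.14
Rounded to 6 significant figures: 1.9174e+07

1.9174e+07


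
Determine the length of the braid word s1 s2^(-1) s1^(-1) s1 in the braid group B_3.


The word length counts the number of generators (including inverses).
Listing each generator: s1, s2^(-1), s1^(-1), s1
There are 4 generators in this braid word.

4


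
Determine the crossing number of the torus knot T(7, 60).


For a torus knot T(p, q) with gcd(p,q)=1,
the crossing number is min(p*(q-1), q*(p-1)).
p*(q-1) = 7*59 = 413
q*(p-1) = 60*6 = 360
min(413, 360) = 360

360


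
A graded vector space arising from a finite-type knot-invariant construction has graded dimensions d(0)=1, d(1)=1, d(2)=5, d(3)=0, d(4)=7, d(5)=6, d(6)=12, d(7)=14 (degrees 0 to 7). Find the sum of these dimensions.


Total dimension = d(0) + d(1) + ... + d(7)
= 1 + 1 + 5 + 0 + 7 + 6 + 12 + 14
= 46

46


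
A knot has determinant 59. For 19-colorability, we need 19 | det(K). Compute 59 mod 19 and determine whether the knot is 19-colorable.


Step 1: A knot is p-colorable if and only if p divides its determinant.
Step 2: Compute 59 mod 19.
59 = 3 * 19 + 2
Step 3: 59 mod 19 = 2
Step 4: The knot is 19-colorable: no

2


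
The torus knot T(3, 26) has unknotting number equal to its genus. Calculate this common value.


For a torus knot T(p,q), both the unknotting number and genus equal (p-1)(q-1)/2.
= (3-1)(26-1)/2
= 2*25/2
= 50/2 = 25

25


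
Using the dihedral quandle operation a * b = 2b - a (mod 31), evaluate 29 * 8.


29 * 8 = 2*8 - 29 mod 31
= 16 - 29 mod 31
= -13 mod 31 = 18

18


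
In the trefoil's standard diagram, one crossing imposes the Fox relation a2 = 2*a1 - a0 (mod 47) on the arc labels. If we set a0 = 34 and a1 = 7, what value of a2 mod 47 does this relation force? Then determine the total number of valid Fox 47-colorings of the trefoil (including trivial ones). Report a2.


Step 1: Apply the given crossing relation 2*a1 - a0 - a2 = 0 (mod 47).
  a2 = 2*a1 - a0 mod 47
  a2 = 2*7 - 34 mod 47
  a2 = 14 - 34 mod 47
  a2 = -20 mod 47 = 27
Step 2: The trefoil has determinant 3.
  Number of Fox p-colorings (p prime) is p^2 if p = 3, else p.
  Since 47 does not divide 3, only trivial (constant) colorings exist.
  (So the trial a0 = 34, a1 = 7 with a0 != a1 does NOT extend to a valid coloring of the whole trefoil: the other two crossing relations require 3*(a1 - a0) = 0 (mod 47), which fails.)
  Total colorings = 47
Step 3: a2 = 27, total Fox 47-colorings = 47

27
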